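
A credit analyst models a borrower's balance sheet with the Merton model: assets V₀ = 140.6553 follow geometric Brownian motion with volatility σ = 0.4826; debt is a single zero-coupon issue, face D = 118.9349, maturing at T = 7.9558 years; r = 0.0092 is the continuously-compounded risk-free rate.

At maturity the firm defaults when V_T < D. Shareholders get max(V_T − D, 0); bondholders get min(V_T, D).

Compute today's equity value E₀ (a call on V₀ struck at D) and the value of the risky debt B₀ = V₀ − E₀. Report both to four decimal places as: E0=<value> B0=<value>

d₁ = [ln(V₀/D) + (r + σ²/2)T] / (σ√T)
   = [ln(140.6553/118.9349) + (0.0092 + 0.5·0.4826²)·7.9558] / (0.4826·√7.9558)
   = [0.167736 + 0.999657] / 1.361223 = 0.857606
d₂ = d₁ − σ√T = 0.857606 − 1.361223 = -0.503617
N(d₁) = 0.804445,  N(d₂) = 0.307265,  e^(−rT) = 0.929421
E₀ = V₀·N(d₁) − D·e^(−rT)·N(d₂)
   = 140.6553·0.804445 − 118.9349·0.929421·0.307265 = 79.184155
B₀ = V₀ − E₀ = 140.6553 − 79.184155 = 61.471145

E0=79.1842 B0=61.4711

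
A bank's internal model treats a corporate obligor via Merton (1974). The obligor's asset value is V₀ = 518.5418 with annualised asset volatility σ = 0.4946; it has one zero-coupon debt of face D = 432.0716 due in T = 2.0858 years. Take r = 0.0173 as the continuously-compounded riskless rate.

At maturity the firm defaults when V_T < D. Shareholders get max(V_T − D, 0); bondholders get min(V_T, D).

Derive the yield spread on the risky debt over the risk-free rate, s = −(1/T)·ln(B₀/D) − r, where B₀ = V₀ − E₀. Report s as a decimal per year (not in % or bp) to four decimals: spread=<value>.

spread=0.1099

d₁ = [ln(V₀/D) + (r + σ²/2)T] / (σ√T)
   = [ln(518.5418/432.0716) + (0.0173 + 0.5·0.4946²)·2.0858] / (0.4946·√2.0858)
   = [0.182429 + 0.291208] / 0.714316 = 0.663064
d₂ = d₁ − σ√T = 0.663064 − 0.714316 = -0.051252
N(d₁) = 0.746355,  N(d₂) = 0.479562,  e^(−rT) = 0.964559
E₀ = V₀·N(d₁) − D·e^(−rT)·N(d₂)
   = 518.5418·0.746355 − 432.0716·0.964559·0.479562 = 187.154695
B₀ = V₀ − E₀ = 518.5418 − 187.154695 = 331.387105
spread = −(1/T)·ln(B₀/D) − r = −(1/2.0858)·ln(331.387105/432.0716) − 0.0173 = 0.10989538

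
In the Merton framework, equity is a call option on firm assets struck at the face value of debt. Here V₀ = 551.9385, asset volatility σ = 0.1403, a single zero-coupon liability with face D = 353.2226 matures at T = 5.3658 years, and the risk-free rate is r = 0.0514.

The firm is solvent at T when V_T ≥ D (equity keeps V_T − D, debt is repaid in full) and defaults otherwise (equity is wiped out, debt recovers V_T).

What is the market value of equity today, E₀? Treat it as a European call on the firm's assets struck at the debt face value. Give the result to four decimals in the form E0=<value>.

E0=284.4232

d₁ = [ln(V₀/D) + (r + σ²/2)T] / (σ√T)
   = [ln(551.9385/353.2226) + (0.0514 + 0.5·0.1403²)·5.3658] / (0.1403·√5.3658)
   = [0.446338 + 0.328613] / 0.324994 = 2.384510
d₂ = d₁ − σ√T = 2.384510 − 0.324994 = 2.059517
N(d₁) = 0.991449,  N(d₂) = 0.980278,  e^(−rT) = 0.758963
E₀ = V₀·N(d₁) − D·e^(−rT)·N(d₂)
   = 551.9385·0.991449 − 353.2226·0.758963·0.980278 = 284.423226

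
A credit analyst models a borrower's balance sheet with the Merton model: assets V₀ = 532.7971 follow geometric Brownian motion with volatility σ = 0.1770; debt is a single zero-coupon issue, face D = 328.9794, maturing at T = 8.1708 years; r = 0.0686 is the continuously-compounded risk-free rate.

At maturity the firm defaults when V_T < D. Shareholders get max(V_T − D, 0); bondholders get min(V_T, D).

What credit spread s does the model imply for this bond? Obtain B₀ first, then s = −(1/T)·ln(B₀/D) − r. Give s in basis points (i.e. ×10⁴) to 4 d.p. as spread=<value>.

spread=7.3463

d₁ = [ln(V₀/D) + (r + σ²/2)T] / (σ√T)
   = [ln(532.7971/328.9794) + (0.0686 + 0.5·0.1770²)·8.1708] / (0.1770·√8.1708)
   = [0.482146 + 0.688508] / 0.505948 = 2.313785
d₂ = d₁ − σ√T = 2.313785 − 0.505948 = 1.807837
N(d₁) = 0.989660,  N(d₂) = 0.964684,  e^(−rT) = 0.570914
E₀ = V₀·N(d₁) − D·e^(−rT)·N(d₂)
   = 532.7971·0.989660 − 328.9794·0.570914·0.964684 = 346.102191
B₀ = V₀ − E₀ = 532.7971 − 346.102191 = 186.694909
spread = −(1/T)·ln(B₀/D) − r = −(1/8.1708)·ln(186.694909/328.9794) − 0.0686 = 0.00073463
in basis points: 0.00073463 × 10⁴ = 7.3463 bp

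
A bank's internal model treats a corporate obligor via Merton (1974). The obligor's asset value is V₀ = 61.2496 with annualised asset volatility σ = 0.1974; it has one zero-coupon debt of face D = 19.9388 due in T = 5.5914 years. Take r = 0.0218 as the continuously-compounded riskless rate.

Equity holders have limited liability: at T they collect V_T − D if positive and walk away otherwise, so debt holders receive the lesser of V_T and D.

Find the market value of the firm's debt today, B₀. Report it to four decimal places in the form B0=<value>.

d₁ = [ln(V₀/D) + (r + σ²/2)T] / (σ√T)
   = [ln(61.2496/19.9388) + (0.0218 + 0.5·0.1974²)·5.5914] / (0.1974·√5.5914)
   = [1.122290 + 0.230832] / 0.466775 = 2.898874
d₂ = d₁ − σ√T = 2.898874 − 0.466775 = 2.432100
N(d₁) = 0.998127,  N(d₂) = 0.992494,  e^(−rT) = 0.885244
E₀ = V₀·N(d₁) − D·e^(−rT)·N(d₂)
   = 61.2496·0.998127 − 19.9388·0.885244·0.992494 = 43.616698
B₀ = V₀ − E₀ = 61.2496 − 43.616698 = 17.632902

B0=17.6329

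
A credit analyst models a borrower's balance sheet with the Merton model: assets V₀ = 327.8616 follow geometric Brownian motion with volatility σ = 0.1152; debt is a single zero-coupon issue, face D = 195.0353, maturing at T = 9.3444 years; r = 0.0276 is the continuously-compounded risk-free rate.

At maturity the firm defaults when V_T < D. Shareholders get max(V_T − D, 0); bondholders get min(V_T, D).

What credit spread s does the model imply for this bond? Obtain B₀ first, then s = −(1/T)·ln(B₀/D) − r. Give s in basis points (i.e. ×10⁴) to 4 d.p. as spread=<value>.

spread=2.6305

d₁ = [ln(V₀/D) + (r + σ²/2)T] / (σ√T)
   = [ln(327.8616/195.0353) + (0.0276 + 0.5·0.1152²)·9.3444] / (0.1152·√9.3444)
   = [0.519411 + 0.319910] / 0.352150 = 2.383417
d₂ = d₁ − σ√T = 2.383417 − 0.352150 = 2.031267
N(d₁) = 0.991424,  N(d₂) = 0.978886,  e^(−rT) = 0.772668
E₀ = V₀·N(d₁) − D·e^(−rT)·N(d₂)
   = 327.8616·0.991424 − 195.0353·0.772668·0.978886 = 177.533969
B₀ = V₀ − E₀ = 327.8616 − 177.533969 = 150.327631
spread = −(1/T)·ln(B₀/D) − r = −(1/9.3444)·ln(150.327631/195.0353) − 0.0276 = 0.00026305
in basis points: 0.00026305 × 10⁴ = 2.6305 bp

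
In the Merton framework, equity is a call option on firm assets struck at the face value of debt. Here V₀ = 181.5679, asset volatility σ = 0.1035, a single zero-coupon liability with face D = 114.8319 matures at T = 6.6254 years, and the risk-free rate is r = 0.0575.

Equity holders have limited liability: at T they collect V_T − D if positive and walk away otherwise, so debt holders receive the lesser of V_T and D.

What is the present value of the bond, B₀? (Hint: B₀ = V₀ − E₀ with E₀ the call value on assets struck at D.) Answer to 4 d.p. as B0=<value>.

B0=78.4467

d₁ = [ln(V₀/D) + (r + σ²/2)T] / (σ√T)
   = [ln(181.5679/114.8319) + (0.0575 + 0.5·0.1035²)·6.6254] / (0.1035·√6.6254)
   = [0.458160 + 0.416447] / 0.266407 = 3.282969
d₂ = d₁ − σ√T = 3.282969 − 0.266407 = 3.016561
N(d₁) = 0.999486,  N(d₂) = 0.998722,  e^(−rT) = 0.683205
E₀ = V₀·N(d₁) − D·e^(−rT)·N(d₂)
   = 181.5679·0.999486 − 114.8319·0.683205·0.998722 = 103.121220
B₀ = V₀ − E₀ = 181.5679 − 103.121220 = 78.446680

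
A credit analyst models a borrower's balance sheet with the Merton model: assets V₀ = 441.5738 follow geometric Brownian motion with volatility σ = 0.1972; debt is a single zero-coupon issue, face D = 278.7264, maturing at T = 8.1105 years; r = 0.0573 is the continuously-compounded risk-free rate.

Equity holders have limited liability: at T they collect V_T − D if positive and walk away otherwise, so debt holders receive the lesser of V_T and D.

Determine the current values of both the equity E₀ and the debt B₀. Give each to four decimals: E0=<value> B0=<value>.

E0=269.6030 B0=171.9708

d₁ = [ln(V₀/D) + (r + σ²/2)T] / (σ√T)
   = [ln(441.5738/278.7264) + (0.0573 + 0.5·0.1972²)·8.1105] / (0.1972·√8.1105)
   = [0.460115 + 0.622432] / 0.561605 = 1.927594
d₂ = d₁ − σ√T = 1.927594 − 0.561605 = 1.365990
N(d₁) = 0.973047,  N(d₂) = 0.914029,  e^(−rT) = 0.628304
E₀ = V₀·N(d₁) − D·e^(−rT)·N(d₂)
   = 441.5738·0.973047 − 278.7264·0.628304·0.914029 = 269.602999
B₀ = V₀ − E₀ = 441.5738 − 269.602999 = 171.970801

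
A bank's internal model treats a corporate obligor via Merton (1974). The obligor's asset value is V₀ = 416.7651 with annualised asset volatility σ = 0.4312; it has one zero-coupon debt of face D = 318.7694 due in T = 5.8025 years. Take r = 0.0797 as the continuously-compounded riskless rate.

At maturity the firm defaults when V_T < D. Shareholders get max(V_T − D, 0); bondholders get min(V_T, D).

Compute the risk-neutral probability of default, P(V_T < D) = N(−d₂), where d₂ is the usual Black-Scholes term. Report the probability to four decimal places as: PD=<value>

d₁ = [ln(V₀/D) + (r + σ²/2)T] / (σ√T)
   = [ln(416.7651/318.7694) + (0.0797 + 0.5·0.4312²)·5.8025] / (0.4312·√5.8025)
   = [0.268055 + 1.001899] / 1.038691 = 1.222648
d₂ = d₁ − σ√T = 1.222648 − 1.038691 = 0.183957
risk-neutral PD = N(−d₂) = N(-0.183957) = 0.427024

PD=0.4270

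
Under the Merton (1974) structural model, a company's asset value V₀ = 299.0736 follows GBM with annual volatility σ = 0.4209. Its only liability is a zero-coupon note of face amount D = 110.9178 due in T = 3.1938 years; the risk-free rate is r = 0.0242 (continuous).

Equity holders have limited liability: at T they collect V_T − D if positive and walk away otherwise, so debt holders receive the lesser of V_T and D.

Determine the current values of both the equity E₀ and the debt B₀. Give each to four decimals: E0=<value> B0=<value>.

d₁ = [ln(V₀/D) + (r + σ²/2)T] / (σ√T)
   = [ln(299.0736/110.9178) + (0.0242 + 0.5·0.4209²)·3.1938] / (0.4209·√3.1938)
   = [0.991900 + 0.360192] / 0.752199 = 1.797519
d₂ = d₁ − σ√T = 1.797519 − 0.752199 = 1.045320
N(d₁) = 0.963873,  N(d₂) = 0.852062,  e^(−rT) = 0.925621
E₀ = V₀·N(d₁) − D·e^(−rT)·N(d₂)
   = 299.0736·0.963873 − 110.9178·0.925621·0.852062 = 200.789624
B₀ = V₀ − E₀ = 299.0736 − 200.789624 = 98.283976

E0=200.7896 B0=98.2840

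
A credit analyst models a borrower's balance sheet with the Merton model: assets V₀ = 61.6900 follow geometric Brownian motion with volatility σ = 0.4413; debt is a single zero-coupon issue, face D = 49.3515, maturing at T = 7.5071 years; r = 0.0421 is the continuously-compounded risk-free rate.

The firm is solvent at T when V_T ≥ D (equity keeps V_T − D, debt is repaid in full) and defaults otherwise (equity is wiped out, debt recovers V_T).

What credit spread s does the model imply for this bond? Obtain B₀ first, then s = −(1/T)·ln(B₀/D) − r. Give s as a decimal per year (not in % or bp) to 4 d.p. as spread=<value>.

d₁ = [ln(V₀/D) + (r + σ²/2)T] / (σ√T)
   = [ln(61.6900/49.3515) + (0.0421 + 0.5·0.4413²)·7.5071] / (0.4413·√7.5071)
   = [0.223154 + 1.047037] / 1.209122 = 1.050507
d₂ = d₁ − σ√T = 1.050507 − 1.209122 = -0.158615
N(d₁) = 0.853257,  N(d₂) = 0.436986,  e^(−rT) = 0.729024
E₀ = V₀·N(d₁) − D·e^(−rT)·N(d₂)
   = 61.6900·0.853257 − 49.3515·0.729024·0.436986 = 36.915381
B₀ = V₀ − E₀ = 61.6900 − 36.915381 = 24.774619
spread = −(1/T)·ln(B₀/D) − r = −(1/7.5071)·ln(24.774619/49.3515) − 0.0421 = 0.04969955

spread=0.0497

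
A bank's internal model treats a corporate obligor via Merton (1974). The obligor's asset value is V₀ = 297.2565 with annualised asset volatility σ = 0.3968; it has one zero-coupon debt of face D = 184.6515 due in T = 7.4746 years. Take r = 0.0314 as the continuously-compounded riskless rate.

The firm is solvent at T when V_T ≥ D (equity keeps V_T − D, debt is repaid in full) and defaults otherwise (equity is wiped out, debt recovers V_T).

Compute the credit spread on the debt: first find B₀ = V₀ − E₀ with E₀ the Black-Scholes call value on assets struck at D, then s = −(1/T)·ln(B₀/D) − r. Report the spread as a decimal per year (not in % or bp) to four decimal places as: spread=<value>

d₁ = [ln(V₀/D) + (r + σ²/2)T] / (σ√T)
   = [ln(297.2565/184.6515) + (0.0314 + 0.5·0.3968²)·7.4746] / (0.3968·√7.4746)
   = [0.476125 + 0.823141] / 1.084840 = 1.197657
d₂ = d₁ − σ√T = 1.197657 − 1.084840 = 0.112817
N(d₁) = 0.884475,  N(d₂) = 0.544912,  e^(−rT) = 0.790806
E₀ = V₀·N(d₁) − D·e^(−rT)·N(d₂)
   = 297.2565·0.884475 − 184.6515·0.790806·0.544912 = 183.345846
B₀ = V₀ − E₀ = 297.2565 − 183.345846 = 113.910654
spread = −(1/T)·ln(B₀/D) − r = −(1/7.4746)·ln(113.910654/184.6515) − 0.0314 = 0.03322632

spread=0.0332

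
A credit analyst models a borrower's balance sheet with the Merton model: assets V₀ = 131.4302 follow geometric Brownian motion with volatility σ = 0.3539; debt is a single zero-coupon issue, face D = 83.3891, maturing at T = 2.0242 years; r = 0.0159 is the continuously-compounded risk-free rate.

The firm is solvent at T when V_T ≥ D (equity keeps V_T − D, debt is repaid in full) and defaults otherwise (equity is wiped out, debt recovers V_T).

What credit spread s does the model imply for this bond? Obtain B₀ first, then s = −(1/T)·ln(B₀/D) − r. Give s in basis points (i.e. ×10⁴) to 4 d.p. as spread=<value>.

spread=283.6313

d₁ = [ln(V₀/D) + (r + σ²/2)T] / (σ√T)
   = [ln(131.4302/83.3891) + (0.0159 + 0.5·0.3539²)·2.0242] / (0.3539·√2.0242)
   = [0.454958 + 0.158945] / 0.503509 = 1.219251
d₂ = d₁ − σ√T = 1.219251 − 0.503509 = 0.715742
N(d₁) = 0.888625,  N(d₂) = 0.762925,  e^(−rT) = 0.968328
E₀ = V₀·N(d₁) − D·e^(−rT)·N(d₂)
   = 131.4302·0.888625 − 83.3891·0.968328·0.762925 = 55.187614
B₀ = V₀ − E₀ = 131.4302 − 55.187614 = 76.242586
spread = −(1/T)·ln(B₀/D) − r = −(1/2.0242)·ln(76.242586/83.3891) − 0.0159 = 0.02836313
in basis points: 0.02836313 × 10⁴ = 283.6313 bp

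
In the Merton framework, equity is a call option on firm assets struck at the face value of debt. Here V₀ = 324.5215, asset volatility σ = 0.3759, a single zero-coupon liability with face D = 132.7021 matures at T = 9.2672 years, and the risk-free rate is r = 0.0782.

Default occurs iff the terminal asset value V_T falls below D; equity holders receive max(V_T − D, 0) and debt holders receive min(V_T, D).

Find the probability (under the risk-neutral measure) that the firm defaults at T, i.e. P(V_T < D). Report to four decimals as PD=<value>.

PD=0.1997

d₁ = [ln(V₀/D) + (r + σ²/2)T] / (σ√T)
   = [ln(324.5215/132.7021) + (0.0782 + 0.5·0.3759²)·9.2672] / (0.3759·√9.2672)
   = [0.894245 + 1.379426] / 1.144318 = 1.986923
d₂ = d₁ − σ√T = 1.986923 − 1.144318 = 0.842606
risk-neutral PD = N(−d₂) = N(-0.842606) = 0.199724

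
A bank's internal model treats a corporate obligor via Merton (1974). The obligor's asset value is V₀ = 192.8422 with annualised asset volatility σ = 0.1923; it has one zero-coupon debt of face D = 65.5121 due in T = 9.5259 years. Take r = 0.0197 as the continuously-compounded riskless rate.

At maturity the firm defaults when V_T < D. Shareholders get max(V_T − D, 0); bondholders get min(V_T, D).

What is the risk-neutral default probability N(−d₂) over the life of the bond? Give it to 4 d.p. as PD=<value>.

d₁ = [ln(V₀/D) + (r + σ²/2)T] / (σ√T)
   = [ln(192.8422/65.5121) + (0.0197 + 0.5·0.1923²)·9.5259] / (0.1923·√9.5259)
   = [1.079637 + 0.363791] / 0.593516 = 2.431996
d₂ = d₁ − σ√T = 2.431996 − 0.593516 = 1.838480
risk-neutral PD = N(−d₂) = N(-1.838480) = 0.032996

PD=0.0330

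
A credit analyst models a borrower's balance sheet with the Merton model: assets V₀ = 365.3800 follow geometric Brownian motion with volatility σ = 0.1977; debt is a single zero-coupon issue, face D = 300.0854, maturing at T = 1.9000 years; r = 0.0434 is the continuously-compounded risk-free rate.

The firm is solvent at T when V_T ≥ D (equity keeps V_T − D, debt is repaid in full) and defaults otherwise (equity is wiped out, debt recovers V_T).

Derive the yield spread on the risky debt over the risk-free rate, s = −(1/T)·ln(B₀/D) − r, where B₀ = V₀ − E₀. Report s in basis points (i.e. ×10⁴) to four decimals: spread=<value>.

spread=131.8453

d₁ = [ln(V₀/D) + (r + σ²/2)T] / (σ√T)
   = [ln(365.3800/300.0854) + (0.0434 + 0.5·0.1977²)·1.9000] / (0.1977·√1.9000)
   = [0.196871 + 0.119591] / 0.272511 = 1.161282
d₂ = d₁ − σ√T = 1.161282 − 0.272511 = 0.888772
N(d₁) = 0.877236,  N(d₂) = 0.812937,  e^(−rT) = 0.920848
E₀ = V₀·N(d₁) − D·e^(−rT)·N(d₂)
   = 365.3800·0.877236 − 300.0854·0.920848·0.812937 = 95.883206
B₀ = V₀ − E₀ = 365.3800 − 95.883206 = 269.496794
spread = −(1/T)·ln(B₀/D) − r = −(1/1.9000)·ln(269.496794/300.0854) − 0.0434 = 0.01318453
in basis points: 0.01318453 × 10⁴ = 131.8453 bp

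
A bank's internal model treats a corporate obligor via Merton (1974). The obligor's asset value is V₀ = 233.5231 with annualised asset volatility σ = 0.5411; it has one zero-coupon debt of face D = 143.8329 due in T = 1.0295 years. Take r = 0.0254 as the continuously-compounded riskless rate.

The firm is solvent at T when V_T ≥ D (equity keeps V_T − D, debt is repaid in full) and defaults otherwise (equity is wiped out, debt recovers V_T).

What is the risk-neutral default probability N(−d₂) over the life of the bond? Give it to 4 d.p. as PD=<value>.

d₁ = [ln(V₀/D) + (r + σ²/2)T] / (σ√T)
   = [ln(233.5231/143.8329) + (0.0254 + 0.5·0.5411²)·1.0295] / (0.5411·√1.0295)
   = [0.484629 + 0.176863] / 0.549023 = 1.204851
d₂ = d₁ − σ√T = 1.204851 − 0.549023 = 0.655828
risk-neutral PD = N(−d₂) = N(-0.655828) = 0.255967

PD=0.2560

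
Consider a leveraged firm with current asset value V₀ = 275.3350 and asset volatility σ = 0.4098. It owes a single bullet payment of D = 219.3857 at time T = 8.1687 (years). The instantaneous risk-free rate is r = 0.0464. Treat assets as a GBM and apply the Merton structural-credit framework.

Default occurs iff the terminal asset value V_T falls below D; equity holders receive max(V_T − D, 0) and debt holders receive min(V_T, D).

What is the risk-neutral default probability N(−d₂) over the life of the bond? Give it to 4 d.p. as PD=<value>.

PD=0.5271

d₁ = [ln(V₀/D) + (r + σ²/2)T] / (σ√T)
   = [ln(275.3350/219.3857) + (0.0464 + 0.5·0.4098²)·8.1687] / (0.4098·√8.1687)
   = [0.227157 + 1.064937] / 1.171247 = 1.103179
d₂ = d₁ − σ√T = 1.103179 − 1.171247 = -0.068068
risk-neutral PD = N(−d₂) = N(0.068068) = 0.527134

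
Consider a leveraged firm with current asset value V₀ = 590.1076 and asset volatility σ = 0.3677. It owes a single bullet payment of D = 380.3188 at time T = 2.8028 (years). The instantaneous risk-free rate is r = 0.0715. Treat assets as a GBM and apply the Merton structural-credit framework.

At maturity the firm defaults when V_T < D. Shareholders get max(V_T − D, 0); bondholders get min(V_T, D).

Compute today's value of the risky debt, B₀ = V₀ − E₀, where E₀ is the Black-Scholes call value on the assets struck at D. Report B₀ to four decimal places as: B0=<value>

d₁ = [ln(V₀/D) + (r + σ²/2)T] / (σ√T)
   = [ln(590.1076/380.3188) + (0.0715 + 0.5·0.3677²)·2.8028] / (0.3677·√2.8028)
   = [0.439295 + 0.389874] / 0.615587 = 1.346956
d₂ = d₁ − σ√T = 1.346956 − 0.615587 = 0.731369
N(d₁) = 0.911003,  N(d₂) = 0.767723,  e^(−rT) = 0.818403
E₀ = V₀·N(d₁) − D·e^(−rT)·N(d₂)
   = 590.1076·0.911003 − 380.3188·0.818403·0.767723 = 298.632738
B₀ = V₀ − E₀ = 590.1076 − 298.632738 = 291.474862

B0=291.4749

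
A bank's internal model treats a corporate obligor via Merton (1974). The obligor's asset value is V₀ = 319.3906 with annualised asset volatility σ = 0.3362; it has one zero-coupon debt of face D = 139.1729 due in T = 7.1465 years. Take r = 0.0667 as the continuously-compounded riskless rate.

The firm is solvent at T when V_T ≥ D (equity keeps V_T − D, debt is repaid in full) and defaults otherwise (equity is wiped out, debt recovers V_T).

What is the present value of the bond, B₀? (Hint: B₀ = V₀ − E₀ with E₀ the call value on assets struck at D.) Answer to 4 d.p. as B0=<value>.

B0=81.8939

d₁ = [ln(V₀/D) + (r + σ²/2)T] / (σ√T)
   = [ln(319.3906/139.1729) + (0.0667 + 0.5·0.3362²)·7.1465] / (0.3362·√7.1465)
   = [0.830698 + 0.880558] / 0.898761 = 1.904015
d₂ = d₁ − σ√T = 1.904015 − 0.898761 = 1.005254
N(d₁) = 0.971546,  N(d₂) = 0.842613,  e^(−rT) = 0.620846
E₀ = V₀·N(d₁) − D·e^(−rT)·N(d₂)
   = 319.3906·0.971546 − 139.1729·0.620846·0.842613 = 237.496683
B₀ = V₀ − E₀ = 319.3906 − 237.496683 = 81.893917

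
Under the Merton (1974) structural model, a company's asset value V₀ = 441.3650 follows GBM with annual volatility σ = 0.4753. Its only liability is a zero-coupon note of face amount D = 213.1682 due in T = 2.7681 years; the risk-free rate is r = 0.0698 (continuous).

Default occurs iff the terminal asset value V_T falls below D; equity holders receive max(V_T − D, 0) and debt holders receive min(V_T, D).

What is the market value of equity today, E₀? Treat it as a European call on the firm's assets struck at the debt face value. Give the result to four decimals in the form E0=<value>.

E0=278.2536

d₁ = [ln(V₀/D) + (r + σ²/2)T] / (σ√T)
   = [ln(441.3650/213.1682) + (0.0698 + 0.5·0.4753²)·2.7681] / (0.4753·√2.7681)
   = [0.727791 + 0.505884] / 0.790786 = 1.560063
d₂ = d₁ − σ√T = 1.560063 − 0.790786 = 0.769277
N(d₁) = 0.940627,  N(d₂) = 0.779136,  e^(−rT) = 0.824306
E₀ = V₀·N(d₁) − D·e^(−rT)·N(d₂)
   = 441.3650·0.940627 − 213.1682·0.824306·0.779136 = 278.253573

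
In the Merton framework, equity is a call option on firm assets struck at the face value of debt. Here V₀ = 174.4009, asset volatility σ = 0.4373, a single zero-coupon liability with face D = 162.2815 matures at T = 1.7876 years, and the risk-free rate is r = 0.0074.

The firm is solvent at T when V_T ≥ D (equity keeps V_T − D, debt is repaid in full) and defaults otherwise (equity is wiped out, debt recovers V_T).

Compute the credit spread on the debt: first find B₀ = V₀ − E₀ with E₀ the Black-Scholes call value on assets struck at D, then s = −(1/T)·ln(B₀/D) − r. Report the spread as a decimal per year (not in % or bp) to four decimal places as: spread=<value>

spread=0.1236

d₁ = [ln(V₀/D) + (r + σ²/2)T] / (σ√T)
   = [ln(174.4009/162.2815) + (0.0074 + 0.5·0.4373²)·1.7876] / (0.4373·√1.7876)
   = [0.072024 + 0.184151] / 0.584675 = 0.438149
d₂ = d₁ − σ√T = 0.438149 − 0.584675 = -0.146526
N(d₁) = 0.669361,  N(d₂) = 0.441753,  e^(−rT) = 0.986859
E₀ = V₀·N(d₁) − D·e^(−rT)·N(d₂)
   = 174.4009·0.669361 − 162.2815·0.986859·0.441753 = 45.990861
B₀ = V₀ − E₀ = 174.4009 − 45.990861 = 128.410039
spread = −(1/T)·ln(B₀/D) − r = −(1/1.7876)·ln(128.410039/162.2815) − 0.0074 = 0.12355989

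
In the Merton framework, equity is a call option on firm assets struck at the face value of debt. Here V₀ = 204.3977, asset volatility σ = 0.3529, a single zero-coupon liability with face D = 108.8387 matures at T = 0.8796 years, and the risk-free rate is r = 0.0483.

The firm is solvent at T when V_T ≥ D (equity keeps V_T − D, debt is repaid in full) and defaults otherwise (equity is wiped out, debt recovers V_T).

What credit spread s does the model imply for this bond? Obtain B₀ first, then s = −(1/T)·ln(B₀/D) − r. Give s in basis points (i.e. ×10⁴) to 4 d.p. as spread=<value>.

d₁ = [ln(V₀/D) + (r + σ²/2)T] / (σ√T)
   = [ln(204.3977/108.8387) + (0.0483 + 0.5·0.3529²)·0.8796] / (0.3529·√0.8796)
   = [0.630201 + 0.097257] / 0.330974 = 2.197927
d₂ = d₁ − σ√T = 2.197927 − 0.330974 = 1.866953
N(d₁) = 0.986023,  N(d₂) = 0.969046,  e^(−rT) = 0.958405
E₀ = V₀·N(d₁) − D·e^(−rT)·N(d₂)
   = 204.3977·0.986023 − 108.8387·0.958405·0.969046 = 100.458102
B₀ = V₀ − E₀ = 204.3977 − 100.458102 = 103.939598
spread = −(1/T)·ln(B₀/D) − r = −(1/0.8796)·ln(103.939598/108.8387) − 0.0483 = 0.00406133
in basis points: 0.00406133 × 10⁴ = 40.6133 bp

spread=40.6133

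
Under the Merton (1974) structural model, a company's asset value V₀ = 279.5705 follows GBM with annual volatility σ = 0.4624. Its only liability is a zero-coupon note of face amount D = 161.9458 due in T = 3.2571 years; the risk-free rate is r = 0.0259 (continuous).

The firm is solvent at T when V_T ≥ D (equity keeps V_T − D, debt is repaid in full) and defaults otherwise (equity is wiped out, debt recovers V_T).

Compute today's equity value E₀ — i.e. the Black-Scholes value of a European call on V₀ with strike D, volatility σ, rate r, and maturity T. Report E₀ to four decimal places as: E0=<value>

E0=151.7663

d₁ = [ln(V₀/D) + (r + σ²/2)T] / (σ√T)
   = [ln(279.5705/161.9458) + (0.0259 + 0.5·0.4624²)·3.2571] / (0.4624·√3.2571)
   = [0.545993 + 0.432565] / 0.834514 = 1.172609
d₂ = d₁ − σ√T = 1.172609 − 0.834514 = 0.338096
N(d₁) = 0.879524,  N(d₂) = 0.632354,  e^(−rT) = 0.919101
E₀ = V₀·N(d₁) − D·e^(−rT)·N(d₂)
   = 279.5705·0.879524 − 161.9458·0.919101·0.632354 = 151.766338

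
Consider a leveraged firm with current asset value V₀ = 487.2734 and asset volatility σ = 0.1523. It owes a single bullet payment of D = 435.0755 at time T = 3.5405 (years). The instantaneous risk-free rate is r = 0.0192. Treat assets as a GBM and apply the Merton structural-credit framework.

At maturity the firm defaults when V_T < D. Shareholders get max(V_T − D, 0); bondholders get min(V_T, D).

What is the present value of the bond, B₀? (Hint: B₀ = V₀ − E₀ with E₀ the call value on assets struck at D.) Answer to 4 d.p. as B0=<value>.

d₁ = [ln(V₀/D) + (r + σ²/2)T] / (σ√T)
   = [ln(487.2734/435.0755) + (0.0192 + 0.5·0.1523²)·3.5405] / (0.1523·√3.5405)
   = [0.113306 + 0.109039] / 0.286571 = 0.775881
d₂ = d₁ − σ√T = 0.775881 − 0.286571 = 0.489310
N(d₁) = 0.781090,  N(d₂) = 0.687689,  e^(−rT) = 0.934281
E₀ = V₀·N(d₁) − D·e^(−rT)·N(d₂)
   = 487.2734·0.781090 − 435.0755·0.934281·0.687689 = 101.070756
B₀ = V₀ − E₀ = 487.2734 − 101.070756 = 386.202644

B0=386.2026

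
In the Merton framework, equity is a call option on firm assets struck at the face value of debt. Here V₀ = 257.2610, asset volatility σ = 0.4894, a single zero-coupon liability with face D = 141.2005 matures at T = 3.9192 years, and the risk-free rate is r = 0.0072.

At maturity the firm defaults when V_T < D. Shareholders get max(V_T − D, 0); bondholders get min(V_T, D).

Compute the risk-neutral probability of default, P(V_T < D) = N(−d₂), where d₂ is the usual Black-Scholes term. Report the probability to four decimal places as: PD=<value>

d₁ = [ln(V₀/D) + (r + σ²/2)T] / (σ√T)
   = [ln(257.2610/141.2005) + (0.0072 + 0.5·0.4894²)·3.9192] / (0.4894·√3.9192)
   = [0.599910 + 0.497567] / 0.968864 = 1.132746
d₂ = d₁ − σ√T = 1.132746 − 0.968864 = 0.163883
risk-neutral PD = N(−d₂) = N(-0.163883) = 0.434912

PD=0.4349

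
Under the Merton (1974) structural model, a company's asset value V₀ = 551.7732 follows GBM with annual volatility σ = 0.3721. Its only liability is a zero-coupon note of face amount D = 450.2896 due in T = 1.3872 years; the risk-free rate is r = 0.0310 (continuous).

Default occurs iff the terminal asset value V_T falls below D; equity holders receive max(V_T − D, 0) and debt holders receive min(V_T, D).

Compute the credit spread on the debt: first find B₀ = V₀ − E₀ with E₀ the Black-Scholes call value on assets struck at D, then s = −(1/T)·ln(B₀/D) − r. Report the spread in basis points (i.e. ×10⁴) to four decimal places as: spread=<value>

spread=662.3963

d₁ = [ln(V₀/D) + (r + σ²/2)T] / (σ√T)
   = [ln(551.7732/450.2896) + (0.0310 + 0.5·0.3721²)·1.3872] / (0.3721·√1.3872)
   = [0.203246 + 0.139038] / 0.438257 = 0.781012
d₂ = d₁ − σ√T = 0.781012 − 0.438257 = 0.342754
N(d₁) = 0.782602,  N(d₂) = 0.634108,  e^(−rT) = 0.957908
E₀ = V₀·N(d₁) − D·e^(−rT)·N(d₂)
   = 551.7732·0.782602 − 450.2896·0.957908·0.634108 = 158.305052
B₀ = V₀ − E₀ = 551.7732 − 158.305052 = 393.468148
spread = −(1/T)·ln(B₀/D) − r = −(1/1.3872)·ln(393.468148/450.2896) − 0.0310 = 0.06623963
in basis points: 0.06623963 × 10⁴ = 662.3963 bp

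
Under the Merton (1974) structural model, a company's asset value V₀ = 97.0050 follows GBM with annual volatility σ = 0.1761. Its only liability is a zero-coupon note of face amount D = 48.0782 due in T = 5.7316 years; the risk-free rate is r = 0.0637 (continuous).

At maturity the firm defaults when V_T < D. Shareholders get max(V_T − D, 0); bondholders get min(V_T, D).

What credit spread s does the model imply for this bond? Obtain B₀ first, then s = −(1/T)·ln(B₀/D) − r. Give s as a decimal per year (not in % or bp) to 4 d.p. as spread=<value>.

spread=0.0002

d₁ = [ln(V₀/D) + (r + σ²/2)T] / (σ√T)
   = [ln(97.0050/48.0782) + (0.0637 + 0.5·0.1761²)·5.7316] / (0.1761·√5.7316)
   = [0.701934 + 0.453975] / 0.421597 = 2.741739
d₂ = d₁ − σ√T = 2.741739 − 0.421597 = 2.320143
N(d₁) = 0.996944,  N(d₂) = 0.989833,  e^(−rT) = 0.694125
E₀ = V₀·N(d₁) − D·e^(−rT)·N(d₂)
   = 97.0050·0.996944 − 48.0782·0.694125·0.989833 = 63.675569
B₀ = V₀ − E₀ = 97.0050 − 63.675569 = 33.329431
spread = −(1/T)·ln(B₀/D) − r = −(1/5.7316)·ln(33.329431/48.0782) − 0.0637 = 0.00022422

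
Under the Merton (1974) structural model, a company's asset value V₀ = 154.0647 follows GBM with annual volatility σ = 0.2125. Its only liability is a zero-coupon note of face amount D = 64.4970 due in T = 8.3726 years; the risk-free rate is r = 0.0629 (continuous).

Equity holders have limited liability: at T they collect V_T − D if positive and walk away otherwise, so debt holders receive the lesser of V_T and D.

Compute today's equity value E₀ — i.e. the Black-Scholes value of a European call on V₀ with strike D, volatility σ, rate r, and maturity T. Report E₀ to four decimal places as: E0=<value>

E0=116.1533

d₁ = [ln(V₀/D) + (r + σ²/2)T] / (σ√T)
   = [ln(154.0647/64.4970) + (0.0629 + 0.5·0.2125²)·8.3726] / (0.2125·√8.3726)
   = [0.870754 + 0.715674] / 0.614878 = 2.580069
d₂ = d₁ − σ√T = 2.580069 − 0.614878 = 1.965191
N(d₁) = 0.995061,  N(d₂) = 0.975304,  e^(−rT) = 0.590588
E₀ = V₀·N(d₁) − D·e^(−rT)·N(d₂)
   = 154.0647·0.995061 − 64.4970·0.590588·0.975304 = 116.153315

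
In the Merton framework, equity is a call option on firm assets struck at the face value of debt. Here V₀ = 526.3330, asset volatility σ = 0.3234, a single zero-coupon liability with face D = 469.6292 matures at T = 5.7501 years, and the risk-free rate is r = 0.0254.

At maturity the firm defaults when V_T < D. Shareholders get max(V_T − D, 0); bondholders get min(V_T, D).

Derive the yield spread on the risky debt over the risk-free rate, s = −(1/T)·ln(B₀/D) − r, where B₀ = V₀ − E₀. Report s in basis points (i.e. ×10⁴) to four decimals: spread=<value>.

spread=423.9752

d₁ = [ln(V₀/D) + (r + σ²/2)T] / (σ√T)
   = [ln(526.3330/469.6292) + (0.0254 + 0.5·0.3234²)·5.7501] / (0.3234·√5.7501)
   = [0.113991 + 0.446747] / 0.775493 = 0.723073
d₂ = d₁ − σ√T = 0.723073 − 0.775493 = -0.052420
N(d₁) = 0.765182,  N(d₂) = 0.479097,  e^(−rT) = 0.864112
E₀ = V₀·N(d₁) − D·e^(−rT)·N(d₂)
   = 526.3330·0.765182 − 469.6292·0.864112·0.479097 = 208.317247
B₀ = V₀ − E₀ = 526.3330 − 208.317247 = 318.015753
spread = −(1/T)·ln(B₀/D) − r = −(1/5.7501)·ln(318.015753/469.6292) − 0.0254 = 0.04239752
in basis points: 0.04239752 × 10⁴ = 423.9752 bp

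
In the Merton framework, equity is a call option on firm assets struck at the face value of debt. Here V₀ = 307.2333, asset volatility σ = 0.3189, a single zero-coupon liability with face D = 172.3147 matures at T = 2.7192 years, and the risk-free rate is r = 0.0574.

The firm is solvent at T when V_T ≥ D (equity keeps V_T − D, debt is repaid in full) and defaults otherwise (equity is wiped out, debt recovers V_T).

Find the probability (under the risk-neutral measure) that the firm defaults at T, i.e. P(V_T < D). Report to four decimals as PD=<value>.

d₁ = [ln(V₀/D) + (r + σ²/2)T] / (σ√T)
   = [ln(307.2333/172.3147) + (0.0574 + 0.5·0.3189²)·2.7192] / (0.3189·√2.7192)
   = [0.578285 + 0.294350] / 0.525866 = 1.659424
d₂ = d₁ − σ√T = 1.659424 − 0.525866 = 1.133558
risk-neutral PD = N(−d₂) = N(-1.133558) = 0.128490

PD=0.1285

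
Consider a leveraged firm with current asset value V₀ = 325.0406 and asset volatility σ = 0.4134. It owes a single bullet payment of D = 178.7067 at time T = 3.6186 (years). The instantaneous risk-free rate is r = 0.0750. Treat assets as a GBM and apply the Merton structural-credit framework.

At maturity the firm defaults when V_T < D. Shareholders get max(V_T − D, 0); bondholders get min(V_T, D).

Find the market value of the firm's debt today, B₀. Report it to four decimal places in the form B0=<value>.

d₁ = [ln(V₀/D) + (r + σ²/2)T] / (σ√T)
   = [ln(325.0406/178.7067) + (0.0750 + 0.5·0.4134²)·3.6186] / (0.4134·√3.6186)
   = [0.598204 + 0.580604] / 0.786395 = 1.499002
d₂ = d₁ − σ√T = 1.499002 − 0.786395 = 0.712607
N(d₁) = 0.933063,  N(d₂) = 0.761956,  e^(−rT) = 0.762315
E₀ = V₀·N(d₁) − D·e^(−rT)·N(d₂)
   = 325.0406·0.933063 − 178.7067·0.762315·0.761956 = 199.481652
B₀ = V₀ − E₀ = 325.0406 − 199.481652 = 125.558948

B0=125.5589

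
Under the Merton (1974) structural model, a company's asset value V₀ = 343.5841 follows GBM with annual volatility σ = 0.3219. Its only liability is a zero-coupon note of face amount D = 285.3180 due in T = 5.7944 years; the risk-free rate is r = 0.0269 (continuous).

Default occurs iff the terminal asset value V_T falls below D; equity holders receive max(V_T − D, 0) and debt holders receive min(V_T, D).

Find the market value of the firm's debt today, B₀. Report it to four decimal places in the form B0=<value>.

d₁ = [ln(V₀/D) + (r + σ²/2)T] / (σ√T)
   = [ln(343.5841/285.3180) + (0.0269 + 0.5·0.3219²)·5.7944] / (0.3219·√5.7944)
   = [0.185828 + 0.456076] / 0.774864 = 0.828409
d₂ = d₁ − σ√T = 0.828409 − 0.774864 = 0.053545
N(d₁) = 0.796280,  N(d₂) = 0.521351,  e^(−rT) = 0.855671
E₀ = V₀·N(d₁) − D·e^(−rT)·N(d₂)
   = 343.5841·0.796280 − 285.3180·0.855671·0.521351 = 146.307486
B₀ = V₀ − E₀ = 343.5841 − 146.307486 = 197.276614

B0=197.2766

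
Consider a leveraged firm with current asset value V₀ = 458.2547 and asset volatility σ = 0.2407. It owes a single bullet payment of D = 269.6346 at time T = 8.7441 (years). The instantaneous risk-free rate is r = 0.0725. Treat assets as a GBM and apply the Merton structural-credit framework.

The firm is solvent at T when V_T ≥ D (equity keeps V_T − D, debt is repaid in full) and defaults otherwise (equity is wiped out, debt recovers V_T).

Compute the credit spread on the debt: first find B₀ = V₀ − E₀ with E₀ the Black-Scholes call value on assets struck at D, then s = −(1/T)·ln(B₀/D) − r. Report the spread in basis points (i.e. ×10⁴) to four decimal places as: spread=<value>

spread=30.0702

d₁ = [ln(V₀/D) + (r + σ²/2)T] / (σ√T)
   = [ln(458.2547/269.6346) + (0.0725 + 0.5·0.2407²)·8.7441] / (0.2407·√8.7441)
   = [0.530357 + 0.887248] / 0.711760 = 1.991691
d₂ = d₁ − σ√T = 1.991691 − 0.711760 = 1.279930
N(d₁) = 0.976797,  N(d₂) = 0.899715,  e^(−rT) = 0.530494
E₀ = V₀·N(d₁) − D·e^(−rT)·N(d₂)
   = 458.2547·0.976797 − 269.6346·0.530494·0.899715 = 318.927274
B₀ = V₀ − E₀ = 458.2547 − 318.927274 = 139.327426
spread = −(1/T)·ln(B₀/D) − r = −(1/8.7441)·ln(139.327426/269.6346) − 0.0725 = 0.00300702
in basis points: 0.00300702 × 10⁴ = 30.0702 bp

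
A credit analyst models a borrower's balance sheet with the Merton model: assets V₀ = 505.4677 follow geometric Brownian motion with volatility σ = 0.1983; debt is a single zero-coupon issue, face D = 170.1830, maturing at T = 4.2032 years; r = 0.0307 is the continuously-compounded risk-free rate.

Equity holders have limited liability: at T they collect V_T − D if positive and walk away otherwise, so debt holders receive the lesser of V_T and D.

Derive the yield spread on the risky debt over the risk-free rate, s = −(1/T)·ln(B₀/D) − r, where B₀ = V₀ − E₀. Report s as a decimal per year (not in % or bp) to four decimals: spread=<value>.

spread=0.0001

d₁ = [ln(V₀/D) + (r + σ²/2)T] / (σ√T)
   = [ln(505.4677/170.1830) + (0.0307 + 0.5·0.1983²)·4.2032] / (0.1983·√4.2032)
   = [1.088610 + 0.211679] / 0.406549 = 3.198359
d₂ = d₁ − σ√T = 3.198359 − 0.406549 = 2.791810
N(d₁) = 0.999309,  N(d₂) = 0.997379,  e^(−rT) = 0.878940
E₀ = V₀·N(d₁) − D·e^(−rT)·N(d₂)
   = 505.4677·0.999309 − 170.1830·0.878940·0.997379 = 355.929692
B₀ = V₀ − E₀ = 505.4677 − 355.929692 = 149.538008
spread = −(1/T)·ln(B₀/D) − r = −(1/4.2032)·ln(149.538008/170.1830) − 0.0307 = 0.00006792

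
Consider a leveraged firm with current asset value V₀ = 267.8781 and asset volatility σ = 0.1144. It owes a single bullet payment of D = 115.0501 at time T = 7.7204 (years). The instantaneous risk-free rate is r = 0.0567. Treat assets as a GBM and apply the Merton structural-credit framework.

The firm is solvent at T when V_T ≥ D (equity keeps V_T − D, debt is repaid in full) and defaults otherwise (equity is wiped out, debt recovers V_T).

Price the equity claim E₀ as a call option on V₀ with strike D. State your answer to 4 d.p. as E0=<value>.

d₁ = [ln(V₀/D) + (r + σ²/2)T] / (σ√T)
   = [ln(267.8781/115.0501) + (0.0567 + 0.5·0.1144²)·7.7204] / (0.1144·√7.7204)
   = [0.845164 + 0.488267] / 0.317867 = 4.194929
d₂ = d₁ − σ√T = 4.194929 − 0.317867 = 3.877061
N(d₁) = 0.999986,  N(d₂) = 0.999947,  e^(−rT) = 0.645489
E₀ = V₀·N(d₁) − D·e^(−rT)·N(d₂)
   = 267.8781·0.999986 − 115.0501·0.645489·0.999947 = 193.614764

E0=193.6148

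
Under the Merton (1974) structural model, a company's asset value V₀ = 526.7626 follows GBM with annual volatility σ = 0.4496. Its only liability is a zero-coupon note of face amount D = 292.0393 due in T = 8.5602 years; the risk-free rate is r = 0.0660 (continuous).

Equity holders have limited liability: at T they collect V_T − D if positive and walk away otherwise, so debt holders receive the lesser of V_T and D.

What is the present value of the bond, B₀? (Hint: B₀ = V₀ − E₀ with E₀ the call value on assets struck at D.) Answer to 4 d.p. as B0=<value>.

d₁ = [ln(V₀/D) + (r + σ²/2)T] / (σ√T)
   = [ln(526.7626/292.0393) + (0.0660 + 0.5·0.4496²)·8.5602] / (0.4496·√8.5602)
   = [0.589862 + 1.430153] / 1.315432 = 1.535629
d₂ = d₁ − σ√T = 1.535629 − 1.315432 = 0.220197
N(d₁) = 0.937685,  N(d₂) = 0.587141,  e^(−rT) = 0.568375
E₀ = V₀·N(d₁) − D·e^(−rT)·N(d₂)
   = 526.7626·0.937685 − 292.0393·0.568375·0.587141 = 396.479167
B₀ = V₀ − E₀ = 526.7626 − 396.479167 = 130.283433

B0=130.2834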